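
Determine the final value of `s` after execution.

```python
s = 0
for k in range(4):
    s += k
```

Let's trace through this code step by step.

Initialize: s = 0
Entering loop: for k in range(4):

After execution: s = 6
6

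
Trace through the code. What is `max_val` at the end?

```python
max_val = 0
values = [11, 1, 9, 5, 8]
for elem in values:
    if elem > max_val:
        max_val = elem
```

Let's trace through this code step by step.

Initialize: max_val = 0
Initialize: values = [11, 1, 9, 5, 8]
Entering loop: for elem in values:

After execution: max_val = 11
11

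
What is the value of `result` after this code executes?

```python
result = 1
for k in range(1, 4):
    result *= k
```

Let's trace through this code step by step.

Initialize: result = 1
Entering loop: for k in range(1, 4):

After execution: result = 6
6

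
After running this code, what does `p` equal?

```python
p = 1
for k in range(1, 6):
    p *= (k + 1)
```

Let's trace through this code step by step.

Initialize: p = 1
Entering loop: for k in range(1, 6):

After execution: p = 720
720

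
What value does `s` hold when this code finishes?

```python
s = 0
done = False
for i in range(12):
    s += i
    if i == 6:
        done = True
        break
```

Let's trace through this code step by step.

Initialize: s = 0
Initialize: done = False
Entering loop: for i in range(12):

After execution: s = 21
21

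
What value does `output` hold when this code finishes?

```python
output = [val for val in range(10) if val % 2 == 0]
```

Let's trace through this code step by step.

Initialize: output = [val for val in range(10) if val % 2 == 0]

After execution: output = [0, 2, 4, 6, 8]
[0, 2, 4, 6, 8]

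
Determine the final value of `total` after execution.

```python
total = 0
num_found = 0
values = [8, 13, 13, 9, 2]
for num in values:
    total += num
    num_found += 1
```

Let's trace through this code step by step.

Initialize: total = 0
Initialize: num_found = 0
Initialize: values = [8, 13, 13, 9, 2]
Entering loop: for num in values:

After execution: total = 45
45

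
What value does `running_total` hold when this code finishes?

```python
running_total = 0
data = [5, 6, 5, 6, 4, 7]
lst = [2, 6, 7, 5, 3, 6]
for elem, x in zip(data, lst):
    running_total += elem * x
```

Let's trace through this code step by step.

Initialize: running_total = 0
Initialize: data = [5, 6, 5, 6, 4, 7]
Initialize: lst = [2, 6, 7, 5, 3, 6]
Entering loop: for elem, x in zip(data, lst):

After execution: running_total = 165
165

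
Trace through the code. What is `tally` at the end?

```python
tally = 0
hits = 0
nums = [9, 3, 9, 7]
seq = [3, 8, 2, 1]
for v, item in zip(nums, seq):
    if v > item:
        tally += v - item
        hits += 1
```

Let's trace through this code step by step.

Initialize: tally = 0
Initialize: hits = 0
Initialize: nums = [9, 3, 9, 7]
Initialize: seq = [3, 8, 2, 1]
Entering loop: for v, item in zip(nums, seq):

After execution: tally = 19
19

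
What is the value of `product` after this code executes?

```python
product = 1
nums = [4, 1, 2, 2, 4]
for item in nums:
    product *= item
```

Let's trace through this code step by step.

Initialize: product = 1
Initialize: nums = [4, 1, 2, 2, 4]
Entering loop: for item in nums:

After execution: product = 64
64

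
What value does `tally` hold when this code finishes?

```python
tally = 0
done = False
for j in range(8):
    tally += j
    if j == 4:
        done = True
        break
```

Let's trace through this code step by step.

Initialize: tally = 0
Initialize: done = False
Entering loop: for j in range(8):

After execution: tally = 10
10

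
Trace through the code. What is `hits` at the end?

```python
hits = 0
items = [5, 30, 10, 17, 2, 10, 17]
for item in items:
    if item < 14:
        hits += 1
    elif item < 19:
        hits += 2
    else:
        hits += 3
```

Let's trace through this code step by step.

Initialize: hits = 0
Initialize: items = [5, 30, 10, 17, 2, 10, 17]
Entering loop: for item in items:

After execution: hits = 11
11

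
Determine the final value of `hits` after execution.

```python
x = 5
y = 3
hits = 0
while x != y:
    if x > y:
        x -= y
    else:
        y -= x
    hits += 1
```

Let's trace through this code step by step.

Initialize: x = 5
Initialize: y = 3
Initialize: hits = 0
Entering loop: while x != y:

After execution: hits = 3
3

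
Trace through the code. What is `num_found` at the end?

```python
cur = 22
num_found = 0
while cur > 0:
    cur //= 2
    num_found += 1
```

Let's trace through this code step by step.

Initialize: cur = 22
Initialize: num_found = 0
Entering loop: while cur > 0:

After execution: num_found = 5
5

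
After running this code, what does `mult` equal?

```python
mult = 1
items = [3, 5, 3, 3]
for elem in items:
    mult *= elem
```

Let's trace through this code step by step.

Initialize: mult = 1
Initialize: items = [3, 5, 3, 3]
Entering loop: for elem in items:

After execution: mult = 135
135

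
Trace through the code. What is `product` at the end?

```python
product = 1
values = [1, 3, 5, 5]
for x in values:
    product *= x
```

Let's trace through this code step by step.

Initialize: product = 1
Initialize: values = [1, 3, 5, 5]
Entering loop: for x in values:

After execution: product = 75
75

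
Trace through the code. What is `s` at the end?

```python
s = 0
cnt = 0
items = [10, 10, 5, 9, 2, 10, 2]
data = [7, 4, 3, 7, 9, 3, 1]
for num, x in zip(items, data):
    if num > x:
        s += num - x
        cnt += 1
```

Let's trace through this code step by step.

Initialize: s = 0
Initialize: cnt = 0
Initialize: items = [10, 10, 5, 9, 2, 10, 2]
Initialize: data = [7, 4, 3, 7, 9, 3, 1]
Entering loop: for num, x in zip(items, data):

After execution: s = 21
21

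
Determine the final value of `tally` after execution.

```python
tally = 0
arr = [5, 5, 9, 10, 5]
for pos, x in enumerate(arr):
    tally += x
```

Let's trace through this code step by step.

Initialize: tally = 0
Initialize: arr = [5, 5, 9, 10, 5]
Entering loop: for pos, x in enumerate(arr):

After execution: tally = 34
34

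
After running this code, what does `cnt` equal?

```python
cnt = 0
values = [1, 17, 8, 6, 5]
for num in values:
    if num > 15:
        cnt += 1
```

Let's trace through this code step by step.

Initialize: cnt = 0
Initialize: values = [1, 17, 8, 6, 5]
Entering loop: for num in values:

After execution: cnt = 1
1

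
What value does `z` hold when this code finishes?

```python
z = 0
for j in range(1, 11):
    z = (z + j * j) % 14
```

Let's trace through this code step by step.

Initialize: z = 0
Entering loop: for j in range(1, 11):

After execution: z = 7
7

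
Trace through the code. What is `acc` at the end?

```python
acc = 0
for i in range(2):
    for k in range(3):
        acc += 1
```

Let's trace through this code step by step.

Initialize: acc = 0
Entering loop: for i in range(2):

After execution: acc = 6
6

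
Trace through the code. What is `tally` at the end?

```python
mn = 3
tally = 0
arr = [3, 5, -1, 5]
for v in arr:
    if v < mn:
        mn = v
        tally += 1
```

Let's trace through this code step by step.

Initialize: mn = 3
Initialize: tally = 0
Initialize: arr = [3, 5, -1, 5]
Entering loop: for v in arr:

After execution: tally = 1
1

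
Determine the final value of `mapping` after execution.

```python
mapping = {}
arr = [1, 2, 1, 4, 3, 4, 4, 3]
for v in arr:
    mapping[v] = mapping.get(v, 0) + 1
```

Let's trace through this code step by step.

Initialize: mapping = {}
Initialize: arr = [1, 2, 1, 4, 3, 4, 4, 3]
Entering loop: for v in arr:

After execution: mapping = {1: 2, 2: 1, 4: 3, 3: 2}
{1: 2, 2: 1, 4: 3, 3: 2}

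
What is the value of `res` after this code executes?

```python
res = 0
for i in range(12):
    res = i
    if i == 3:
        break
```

Let's trace through this code step by step.

Initialize: res = 0
Entering loop: for i in range(12):

After execution: res = 3
3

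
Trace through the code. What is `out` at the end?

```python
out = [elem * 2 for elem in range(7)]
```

Let's trace through this code step by step.

Initialize: out = [elem * 2 for elem in range(7)]

After execution: out = [0, 2, 4, 6, 8, 10, 12]
[0, 2, 4, 6, 8, 10, 12]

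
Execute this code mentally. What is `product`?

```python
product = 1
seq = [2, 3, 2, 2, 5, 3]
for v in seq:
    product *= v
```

Let's trace through this code step by step.

Initialize: product = 1
Initialize: seq = [2, 3, 2, 2, 5, 3]
Entering loop: for v in seq:

After execution: product = 360
360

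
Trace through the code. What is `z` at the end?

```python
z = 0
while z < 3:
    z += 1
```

Let's trace through this code step by step.

Initialize: z = 0
Entering loop: while z < 3:

After execution: z = 3
3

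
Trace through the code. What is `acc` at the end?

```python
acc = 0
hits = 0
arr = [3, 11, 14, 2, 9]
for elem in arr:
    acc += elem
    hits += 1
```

Let's trace through this code step by step.

Initialize: acc = 0
Initialize: hits = 0
Initialize: arr = [3, 11, 14, 2, 9]
Entering loop: for elem in arr:

After execution: acc = 39
39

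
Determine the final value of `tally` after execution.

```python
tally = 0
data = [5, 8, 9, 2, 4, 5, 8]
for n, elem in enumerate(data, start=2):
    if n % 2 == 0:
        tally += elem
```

Let's trace through this code step by step.

Initialize: tally = 0
Initialize: data = [5, 8, 9, 2, 4, 5, 8]
Entering loop: for n, elem in enumerate(data, start=2):

After execution: tally = 26
26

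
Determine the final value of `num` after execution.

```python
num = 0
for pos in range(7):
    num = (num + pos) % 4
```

Let's trace through this code step by step.

Initialize: num = 0
Entering loop: for pos in range(7):

After execution: num = 1
1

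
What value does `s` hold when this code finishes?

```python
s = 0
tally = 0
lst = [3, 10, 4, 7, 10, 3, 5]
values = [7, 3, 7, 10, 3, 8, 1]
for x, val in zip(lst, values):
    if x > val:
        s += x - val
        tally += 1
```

Let's trace through this code step by step.

Initialize: s = 0
Initialize: tally = 0
Initialize: lst = [3, 10, 4, 7, 10, 3, 5]
Initialize: values = [7, 3, 7, 10, 3, 8, 1]
Entering loop: for x, val in zip(lst, values):

After execution: s = 18
18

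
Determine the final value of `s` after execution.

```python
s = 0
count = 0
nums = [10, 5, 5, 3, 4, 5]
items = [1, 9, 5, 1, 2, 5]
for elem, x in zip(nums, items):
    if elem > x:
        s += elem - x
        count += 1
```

Let's trace through this code step by step.

Initialize: s = 0
Initialize: count = 0
Initialize: nums = [10, 5, 5, 3, 4, 5]
Initialize: items = [1, 9, 5, 1, 2, 5]
Entering loop: for elem, x in zip(nums, items):

After execution: s = 13
13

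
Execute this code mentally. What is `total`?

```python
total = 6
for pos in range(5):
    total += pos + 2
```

Let's trace through this code step by step.

Initialize: total = 6
Entering loop: for pos in range(5):

After execution: total = 26
26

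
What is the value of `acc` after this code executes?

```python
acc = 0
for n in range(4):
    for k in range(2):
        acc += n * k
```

Let's trace through this code step by step.

Initialize: acc = 0
Entering loop: for n in range(4):

After execution: acc = 6
6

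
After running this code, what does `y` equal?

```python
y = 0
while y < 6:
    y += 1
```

Let's trace through this code step by step.

Initialize: y = 0
Entering loop: while y < 6:

After execution: y = 6
6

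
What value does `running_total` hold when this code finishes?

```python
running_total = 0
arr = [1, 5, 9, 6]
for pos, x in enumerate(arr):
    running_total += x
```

Let's trace through this code step by step.

Initialize: running_total = 0
Initialize: arr = [1, 5, 9, 6]
Entering loop: for pos, x in enumerate(arr):

After execution: running_total = 21
21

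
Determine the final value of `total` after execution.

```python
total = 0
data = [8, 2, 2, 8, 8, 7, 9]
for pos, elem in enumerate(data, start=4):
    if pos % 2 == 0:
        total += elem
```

Let's trace through this code step by step.

Initialize: total = 0
Initialize: data = [8, 2, 2, 8, 8, 7, 9]
Entering loop: for pos, elem in enumerate(data, start=4):

After execution: total = 27
27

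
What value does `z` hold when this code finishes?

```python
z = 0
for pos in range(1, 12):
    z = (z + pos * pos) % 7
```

Let's trace through this code step by step.

Initialize: z = 0
Entering loop: for pos in range(1, 12):

After execution: z = 2
2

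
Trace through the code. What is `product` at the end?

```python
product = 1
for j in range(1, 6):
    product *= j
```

Let's trace through this code step by step.

Initialize: product = 1
Entering loop: for j in range(1, 6):

After execution: product = 120
120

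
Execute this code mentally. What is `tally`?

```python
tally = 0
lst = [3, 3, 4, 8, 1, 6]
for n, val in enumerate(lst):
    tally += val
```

Let's trace through this code step by step.

Initialize: tally = 0
Initialize: lst = [3, 3, 4, 8, 1, 6]
Entering loop: for n, val in enumerate(lst):

After execution: tally = 25
25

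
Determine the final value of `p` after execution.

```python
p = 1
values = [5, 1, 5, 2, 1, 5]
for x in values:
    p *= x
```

Let's trace through this code step by step.

Initialize: p = 1
Initialize: values = [5, 1, 5, 2, 1, 5]
Entering loop: for x in values:

After execution: p = 250
250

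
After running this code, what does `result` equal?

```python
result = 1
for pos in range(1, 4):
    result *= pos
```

Let's trace through this code step by step.

Initialize: result = 1
Entering loop: for pos in range(1, 4):

After execution: result = 6
6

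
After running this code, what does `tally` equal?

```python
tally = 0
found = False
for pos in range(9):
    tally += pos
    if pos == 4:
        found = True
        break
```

Let's trace through this code step by step.

Initialize: tally = 0
Initialize: found = False
Entering loop: for pos in range(9):

After execution: tally = 10
10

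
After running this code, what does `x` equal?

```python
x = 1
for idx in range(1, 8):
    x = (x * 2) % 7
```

Let's trace through this code step by step.

Initialize: x = 1
Entering loop: for idx in range(1, 8):

After execution: x = 2
2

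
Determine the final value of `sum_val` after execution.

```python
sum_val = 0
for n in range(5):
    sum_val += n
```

Let's trace through this code step by step.

Initialize: sum_val = 0
Entering loop: for n in range(5):

After execution: sum_val = 10
10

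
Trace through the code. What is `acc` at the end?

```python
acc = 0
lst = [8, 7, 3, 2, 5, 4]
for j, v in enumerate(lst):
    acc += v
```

Let's trace through this code step by step.

Initialize: acc = 0
Initialize: lst = [8, 7, 3, 2, 5, 4]
Entering loop: for j, v in enumerate(lst):

After execution: acc = 29
29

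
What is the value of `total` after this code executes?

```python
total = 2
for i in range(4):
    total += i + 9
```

Let's trace through this code step by step.

Initialize: total = 2
Entering loop: for i in range(4):

After execution: total = 44
44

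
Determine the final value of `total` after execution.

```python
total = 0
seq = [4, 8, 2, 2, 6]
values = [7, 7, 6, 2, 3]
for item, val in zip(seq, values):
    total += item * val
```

Let's trace through this code step by step.

Initialize: total = 0
Initialize: seq = [4, 8, 2, 2, 6]
Initialize: values = [7, 7, 6, 2, 3]
Entering loop: for item, val in zip(seq, values):

After execution: total = 118
118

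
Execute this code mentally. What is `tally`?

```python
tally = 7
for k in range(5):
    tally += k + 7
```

Let's trace through this code step by step.

Initialize: tally = 7
Entering loop: for k in range(5):

After execution: tally = 52
52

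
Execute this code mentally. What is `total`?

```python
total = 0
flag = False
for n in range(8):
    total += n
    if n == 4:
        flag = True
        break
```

Let's trace through this code step by step.

Initialize: total = 0
Initialize: flag = False
Entering loop: for n in range(8):

After execution: total = 10
10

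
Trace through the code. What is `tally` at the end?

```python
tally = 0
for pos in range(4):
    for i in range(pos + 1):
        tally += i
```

Let's trace through this code step by step.

Initialize: tally = 0
Entering loop: for pos in range(4):

After execution: tally = 10
10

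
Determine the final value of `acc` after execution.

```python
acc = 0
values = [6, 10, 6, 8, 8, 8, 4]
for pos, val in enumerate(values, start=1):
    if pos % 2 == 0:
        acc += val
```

Let's trace through this code step by step.

Initialize: acc = 0
Initialize: values = [6, 10, 6, 8, 8, 8, 4]
Entering loop: for pos, val in enumerate(values, start=1):

After execution: acc = 26
26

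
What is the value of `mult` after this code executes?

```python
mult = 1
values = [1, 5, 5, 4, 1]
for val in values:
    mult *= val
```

Let's trace through this code step by step.

Initialize: mult = 1
Initialize: values = [1, 5, 5, 4, 1]
Entering loop: for val in values:

After execution: mult = 100
100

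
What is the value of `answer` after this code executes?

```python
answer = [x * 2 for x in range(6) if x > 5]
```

Let's trace through this code step by step.

Initialize: answer = [x * 2 for x in range(6) if x > 5]

After execution: answer = []
[]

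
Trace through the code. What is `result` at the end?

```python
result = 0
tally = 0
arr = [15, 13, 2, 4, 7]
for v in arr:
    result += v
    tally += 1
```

Let's trace through this code step by step.

Initialize: result = 0
Initialize: tally = 0
Initialize: arr = [15, 13, 2, 4, 7]
Entering loop: for v in arr:

After execution: result = 41
41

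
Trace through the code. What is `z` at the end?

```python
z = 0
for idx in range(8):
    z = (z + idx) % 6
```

Let's trace through this code step by step.

Initialize: z = 0
Entering loop: for idx in range(8):

After execution: z = 4
4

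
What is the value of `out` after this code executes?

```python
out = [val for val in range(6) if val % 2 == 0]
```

Let's trace through this code step by step.

Initialize: out = [val for val in range(6) if val % 2 == 0]

After execution: out = [0, 2, 4]
[0, 2, 4]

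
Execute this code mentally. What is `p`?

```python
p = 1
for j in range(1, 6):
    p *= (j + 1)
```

Let's trace through this code step by step.

Initialize: p = 1
Entering loop: for j in range(1, 6):

After execution: p = 720
720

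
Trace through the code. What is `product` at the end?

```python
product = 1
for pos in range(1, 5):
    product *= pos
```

Let's trace through this code step by step.

Initialize: product = 1
Entering loop: for pos in range(1, 5):

After execution: product = 24
24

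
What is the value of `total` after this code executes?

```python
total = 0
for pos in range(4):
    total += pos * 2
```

Let's trace through this code step by step.

Initialize: total = 0
Entering loop: for pos in range(4):

After execution: total = 12
12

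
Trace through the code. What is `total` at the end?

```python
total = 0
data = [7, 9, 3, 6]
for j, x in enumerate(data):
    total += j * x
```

Let's trace through this code step by step.

Initialize: total = 0
Initialize: data = [7, 9, 3, 6]
Entering loop: for j, x in enumerate(data):

After execution: total = 33
33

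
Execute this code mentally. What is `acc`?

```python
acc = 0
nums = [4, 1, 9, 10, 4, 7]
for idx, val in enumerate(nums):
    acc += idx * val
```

Let's trace through this code step by step.

Initialize: acc = 0
Initialize: nums = [4, 1, 9, 10, 4, 7]
Entering loop: for idx, val in enumerate(nums):

After execution: acc = 100
100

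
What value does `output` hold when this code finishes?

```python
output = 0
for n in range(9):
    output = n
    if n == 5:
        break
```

Let's trace through this code step by step.

Initialize: output = 0
Entering loop: for n in range(9):

After execution: output = 5
5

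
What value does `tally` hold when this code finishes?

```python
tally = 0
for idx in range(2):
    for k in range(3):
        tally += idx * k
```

Let's trace through this code step by step.

Initialize: tally = 0
Entering loop: for idx in range(2):

After execution: tally = 3
3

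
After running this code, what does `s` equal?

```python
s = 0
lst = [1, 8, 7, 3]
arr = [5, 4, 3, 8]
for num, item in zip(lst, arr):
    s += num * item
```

Let's trace through this code step by step.

Initialize: s = 0
Initialize: lst = [1, 8, 7, 3]
Initialize: arr = [5, 4, 3, 8]
Entering loop: for num, item in zip(lst, arr):

After execution: s = 82
82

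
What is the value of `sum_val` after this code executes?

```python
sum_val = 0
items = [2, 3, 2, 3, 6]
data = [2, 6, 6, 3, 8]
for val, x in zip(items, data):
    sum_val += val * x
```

Let's trace through this code step by step.

Initialize: sum_val = 0
Initialize: items = [2, 3, 2, 3, 6]
Initialize: data = [2, 6, 6, 3, 8]
Entering loop: for val, x in zip(items, data):

After execution: sum_val = 91
91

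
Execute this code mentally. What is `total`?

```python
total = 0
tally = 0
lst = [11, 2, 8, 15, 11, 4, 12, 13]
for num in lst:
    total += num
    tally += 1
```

Let's trace through this code step by step.

Initialize: total = 0
Initialize: tally = 0
Initialize: lst = [11, 2, 8, 15, 11, 4, 12, 13]
Entering loop: for num in lst:

After execution: total = 76
76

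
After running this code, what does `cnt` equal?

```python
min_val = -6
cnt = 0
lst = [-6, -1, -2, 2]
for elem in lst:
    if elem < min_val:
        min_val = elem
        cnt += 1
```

Let's trace through this code step by step.

Initialize: min_val = -6
Initialize: cnt = 0
Initialize: lst = [-6, -1, -2, 2]
Entering loop: for elem in lst:

After execution: cnt = 0
0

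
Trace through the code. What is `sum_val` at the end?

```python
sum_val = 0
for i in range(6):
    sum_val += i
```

Let's trace through this code step by step.

Initialize: sum_val = 0
Entering loop: for i in range(6):

After execution: sum_val = 15
15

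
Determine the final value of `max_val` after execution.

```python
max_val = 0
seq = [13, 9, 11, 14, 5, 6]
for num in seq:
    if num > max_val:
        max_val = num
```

Let's trace through this code step by step.

Initialize: max_val = 0
Initialize: seq = [13, 9, 11, 14, 5, 6]
Entering loop: for num in seq:

After execution: max_val = 14
14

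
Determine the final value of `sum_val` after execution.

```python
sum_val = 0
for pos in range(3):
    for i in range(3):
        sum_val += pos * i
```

Let's trace through this code step by step.

Initialize: sum_val = 0
Entering loop: for pos in range(3):

After execution: sum_val = 9
9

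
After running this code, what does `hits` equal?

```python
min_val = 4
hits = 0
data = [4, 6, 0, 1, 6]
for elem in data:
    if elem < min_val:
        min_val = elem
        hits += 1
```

Let's trace through this code step by step.

Initialize: min_val = 4
Initialize: hits = 0
Initialize: data = [4, 6, 0, 1, 6]
Entering loop: for elem in data:

After execution: hits = 1
1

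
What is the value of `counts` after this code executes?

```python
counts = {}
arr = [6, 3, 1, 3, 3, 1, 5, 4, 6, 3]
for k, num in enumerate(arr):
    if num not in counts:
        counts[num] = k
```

Let's trace through this code step by step.

Initialize: counts = {}
Initialize: arr = [6, 3, 1, 3, 3, 1, 5, 4, 6, 3]
Entering loop: for k, num in enumerate(arr):

After execution: counts = {6: 0, 3: 1, 1: 2, 5: 6, 4: 7}
{6: 0, 3: 1, 1: 2, 5: 6, 4: 7}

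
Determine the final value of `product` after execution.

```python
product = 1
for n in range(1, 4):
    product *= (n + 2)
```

Let's trace through this code step by step.

Initialize: product = 1
Entering loop: for n in range(1, 4):

After execution: product = 60
60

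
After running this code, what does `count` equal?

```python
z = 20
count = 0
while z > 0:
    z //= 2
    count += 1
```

Let's trace through this code step by step.

Initialize: z = 20
Initialize: count = 0
Entering loop: while z > 0:

After execution: count = 5
5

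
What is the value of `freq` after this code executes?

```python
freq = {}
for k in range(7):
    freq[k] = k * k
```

Let's trace through this code step by step.

Initialize: freq = {}
Entering loop: for k in range(7):

After execution: freq = {0: 0, 1: 1, 2: 4, 3: 9, 4: 16, 5: 25, 6: 36}
{0: 0, 1: 1, 2: 4, 3: 9, 4: 16, 5: 25, 6: 36}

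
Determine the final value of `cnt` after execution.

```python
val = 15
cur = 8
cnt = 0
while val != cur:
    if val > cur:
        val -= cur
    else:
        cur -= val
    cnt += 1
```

Let's trace through this code step by step.

Initialize: val = 15
Initialize: cur = 8
Initialize: cnt = 0
Entering loop: while val != cur:

After execution: cnt = 8
8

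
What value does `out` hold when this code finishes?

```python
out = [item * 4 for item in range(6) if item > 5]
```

Let's trace through this code step by step.

Initialize: out = [item * 4 for item in range(6) if item > 5]

After execution: out = []
[]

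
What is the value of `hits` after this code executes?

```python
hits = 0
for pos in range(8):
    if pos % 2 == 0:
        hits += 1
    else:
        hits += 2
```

Let's trace through this code step by step.

Initialize: hits = 0
Entering loop: for pos in range(8):

After execution: hits = 12
12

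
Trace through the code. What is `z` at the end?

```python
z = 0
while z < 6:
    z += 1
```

Let's trace through this code step by step.

Initialize: z = 0
Entering loop: while z < 6:

After execution: z = 6
6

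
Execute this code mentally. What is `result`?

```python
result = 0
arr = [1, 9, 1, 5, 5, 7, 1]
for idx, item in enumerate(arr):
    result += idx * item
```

Let's trace through this code step by step.

Initialize: result = 0
Initialize: arr = [1, 9, 1, 5, 5, 7, 1]
Entering loop: for idx, item in enumerate(arr):

After execution: result = 87
87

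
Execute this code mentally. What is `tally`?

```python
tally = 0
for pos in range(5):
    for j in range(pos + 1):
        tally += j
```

Let's trace through this code step by step.

Initialize: tally = 0
Entering loop: for pos in range(5):

After execution: tally = 20
20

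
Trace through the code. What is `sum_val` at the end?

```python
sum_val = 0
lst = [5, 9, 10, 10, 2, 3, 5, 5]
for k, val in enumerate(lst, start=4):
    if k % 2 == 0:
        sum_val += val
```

Let's trace through this code step by step.

Initialize: sum_val = 0
Initialize: lst = [5, 9, 10, 10, 2, 3, 5, 5]
Entering loop: for k, val in enumerate(lst, start=4):

After execution: sum_val = 22
22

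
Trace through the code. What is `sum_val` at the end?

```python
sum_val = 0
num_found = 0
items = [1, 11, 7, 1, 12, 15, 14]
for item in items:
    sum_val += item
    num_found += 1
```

Let's trace through this code step by step.

Initialize: sum_val = 0
Initialize: num_found = 0
Initialize: items = [1, 11, 7, 1, 12, 15, 14]
Entering loop: for item in items:

After execution: sum_val = 61
61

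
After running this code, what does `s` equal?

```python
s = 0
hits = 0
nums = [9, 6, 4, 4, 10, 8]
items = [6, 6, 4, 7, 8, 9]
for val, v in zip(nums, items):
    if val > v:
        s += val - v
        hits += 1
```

Let's trace through this code step by step.

Initialize: s = 0
Initialize: hits = 0
Initialize: nums = [9, 6, 4, 4, 10, 8]
Initialize: items = [6, 6, 4, 7, 8, 9]
Entering loop: for val, v in zip(nums, items):

After execution: s = 5
5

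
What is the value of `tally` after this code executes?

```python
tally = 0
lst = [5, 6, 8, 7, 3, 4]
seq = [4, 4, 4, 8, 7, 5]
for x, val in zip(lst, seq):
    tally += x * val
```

Let's trace through this code step by step.

Initialize: tally = 0
Initialize: lst = [5, 6, 8, 7, 3, 4]
Initialize: seq = [4, 4, 4, 8, 7, 5]
Entering loop: for x, val in zip(lst, seq):

After execution: tally = 173
173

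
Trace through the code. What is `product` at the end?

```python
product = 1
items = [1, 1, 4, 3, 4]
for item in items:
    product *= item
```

Let's trace through this code step by step.

Initialize: product = 1
Initialize: items = [1, 1, 4, 3, 4]
Entering loop: for item in items:

After execution: product = 48
48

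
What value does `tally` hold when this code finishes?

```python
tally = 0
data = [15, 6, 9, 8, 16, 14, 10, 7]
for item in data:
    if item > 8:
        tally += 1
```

Let's trace through this code step by step.

Initialize: tally = 0
Initialize: data = [15, 6, 9, 8, 16, 14, 10, 7]
Entering loop: for item in data:

After execution: tally = 5
5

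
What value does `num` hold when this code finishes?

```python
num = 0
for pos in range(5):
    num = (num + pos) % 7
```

Let's trace through this code step by step.

Initialize: num = 0
Entering loop: for pos in range(5):

After execution: num = 3
3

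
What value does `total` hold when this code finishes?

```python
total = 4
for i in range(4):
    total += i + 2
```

Let's trace through this code step by step.

Initialize: total = 4
Entering loop: for i in range(4):

After execution: total = 18
18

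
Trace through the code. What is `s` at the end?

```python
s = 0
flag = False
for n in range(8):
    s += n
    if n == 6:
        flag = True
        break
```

Let's trace through this code step by step.

Initialize: s = 0
Initialize: flag = False
Entering loop: for n in range(8):

After execution: s = 21
21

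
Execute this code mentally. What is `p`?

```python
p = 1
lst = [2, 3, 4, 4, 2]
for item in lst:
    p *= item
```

Let's trace through this code step by step.

Initialize: p = 1
Initialize: lst = [2, 3, 4, 4, 2]
Entering loop: for item in lst:

After execution: p = 192
192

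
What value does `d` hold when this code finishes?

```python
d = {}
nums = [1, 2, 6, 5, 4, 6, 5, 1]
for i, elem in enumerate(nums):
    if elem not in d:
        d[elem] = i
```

Let's trace through this code step by step.

Initialize: d = {}
Initialize: nums = [1, 2, 6, 5, 4, 6, 5, 1]
Entering loop: for i, elem in enumerate(nums):

After execution: d = {1: 0, 2: 1, 6: 2, 5: 3, 4: 4}
{1: 0, 2: 1, 6: 2, 5: 3, 4: 4}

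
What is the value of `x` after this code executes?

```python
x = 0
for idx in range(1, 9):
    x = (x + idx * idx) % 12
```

Let's trace through this code step by step.

Initialize: x = 0
Entering loop: for idx in range(1, 9):

After execution: x = 0
0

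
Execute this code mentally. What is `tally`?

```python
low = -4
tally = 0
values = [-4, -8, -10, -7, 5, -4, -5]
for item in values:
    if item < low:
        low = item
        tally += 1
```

Let's trace through this code step by step.

Initialize: low = -4
Initialize: tally = 0
Initialize: values = [-4, -8, -10, -7, 5, -4, -5]
Entering loop: for item in values:

After execution: tally = 2
2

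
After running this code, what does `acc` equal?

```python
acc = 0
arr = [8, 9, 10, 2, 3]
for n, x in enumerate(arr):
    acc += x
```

Let's trace through this code step by step.

Initialize: acc = 0
Initialize: arr = [8, 9, 10, 2, 3]
Entering loop: for n, x in enumerate(arr):

After execution: acc = 32
32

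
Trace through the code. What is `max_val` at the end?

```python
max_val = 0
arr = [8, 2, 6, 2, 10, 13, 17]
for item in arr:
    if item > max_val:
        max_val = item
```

Let's trace through this code step by step.

Initialize: max_val = 0
Initialize: arr = [8, 2, 6, 2, 10, 13, 17]
Entering loop: for item in arr:

After execution: max_val = 17
17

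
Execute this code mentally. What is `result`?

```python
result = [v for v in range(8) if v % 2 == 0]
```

Let's trace through this code step by step.

Initialize: result = [v for v in range(8) if v % 2 == 0]

After execution: result = [0, 2, 4, 6]
[0, 2, 4, 6]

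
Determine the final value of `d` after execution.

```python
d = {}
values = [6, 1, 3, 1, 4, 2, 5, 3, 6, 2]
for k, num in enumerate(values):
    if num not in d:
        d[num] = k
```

Let's trace through this code step by step.

Initialize: d = {}
Initialize: values = [6, 1, 3, 1, 4, 2, 5, 3, 6, 2]
Entering loop: for k, num in enumerate(values):

After execution: d = {6: 0, 1: 1, 3: 2, 4: 4, 2: 5, 5: 6}
{6: 0, 1: 1, 3: 2, 4: 4, 2: 5, 5: 6}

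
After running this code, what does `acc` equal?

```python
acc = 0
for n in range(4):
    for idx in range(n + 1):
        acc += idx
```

Let's trace through this code step by step.

Initialize: acc = 0
Entering loop: for n in range(4):

After execution: acc = 10
10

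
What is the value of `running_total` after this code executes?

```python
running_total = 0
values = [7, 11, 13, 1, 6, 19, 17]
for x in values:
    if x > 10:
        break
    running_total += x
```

Let's trace through this code step by step.

Initialize: running_total = 0
Initialize: values = [7, 11, 13, 1, 6, 19, 17]
Entering loop: for x in values:

After execution: running_total = 7
7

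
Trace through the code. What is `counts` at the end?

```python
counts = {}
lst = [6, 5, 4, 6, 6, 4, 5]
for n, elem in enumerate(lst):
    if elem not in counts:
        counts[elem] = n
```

Let's trace through this code step by step.

Initialize: counts = {}
Initialize: lst = [6, 5, 4, 6, 6, 4, 5]
Entering loop: for n, elem in enumerate(lst):

After execution: counts = {6: 0, 5: 1, 4: 2}
{6: 0, 5: 1, 4: 2}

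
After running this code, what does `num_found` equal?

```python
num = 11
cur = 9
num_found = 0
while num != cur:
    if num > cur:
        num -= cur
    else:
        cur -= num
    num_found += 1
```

Let's trace through this code step by step.

Initialize: num = 11
Initialize: cur = 9
Initialize: num_found = 0
Entering loop: while num != cur:

After execution: num_found = 6
6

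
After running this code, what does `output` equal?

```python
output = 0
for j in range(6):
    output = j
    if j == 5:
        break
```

Let's trace through this code step by step.

Initialize: output = 0
Entering loop: for j in range(6):

After execution: output = 5
5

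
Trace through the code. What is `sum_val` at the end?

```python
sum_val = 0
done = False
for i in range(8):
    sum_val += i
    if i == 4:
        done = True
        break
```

Let's trace through this code step by step.

Initialize: sum_val = 0
Initialize: done = False
Entering loop: for i in range(8):

After execution: sum_val = 10
10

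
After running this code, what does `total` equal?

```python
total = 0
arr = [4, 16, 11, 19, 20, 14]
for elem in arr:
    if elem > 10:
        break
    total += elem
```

Let's trace through this code step by step.

Initialize: total = 0
Initialize: arr = [4, 16, 11, 19, 20, 14]
Entering loop: for elem in arr:

After execution: total = 4
4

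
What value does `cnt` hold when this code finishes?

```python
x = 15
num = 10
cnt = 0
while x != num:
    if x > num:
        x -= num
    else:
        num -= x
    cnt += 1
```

Let's trace through this code step by step.

Initialize: x = 15
Initialize: num = 10
Initialize: cnt = 0
Entering loop: while x != num:

After execution: cnt = 2
2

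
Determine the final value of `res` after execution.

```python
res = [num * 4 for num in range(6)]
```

Let's trace through this code step by step.

Initialize: res = [num * 4 for num in range(6)]

After execution: res = [0, 4, 8, 12, 16, 20]
[0, 4, 8, 12, 16, 20]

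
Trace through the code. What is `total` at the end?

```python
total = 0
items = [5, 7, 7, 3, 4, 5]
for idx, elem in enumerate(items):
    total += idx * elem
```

Let's trace through this code step by step.

Initialize: total = 0
Initialize: items = [5, 7, 7, 3, 4, 5]
Entering loop: for idx, elem in enumerate(items):

After execution: total = 71
71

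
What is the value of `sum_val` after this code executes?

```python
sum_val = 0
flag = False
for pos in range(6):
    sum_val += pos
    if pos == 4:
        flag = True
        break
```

Let's trace through this code step by step.

Initialize: sum_val = 0
Initialize: flag = False
Entering loop: for pos in range(6):

After execution: sum_val = 10
10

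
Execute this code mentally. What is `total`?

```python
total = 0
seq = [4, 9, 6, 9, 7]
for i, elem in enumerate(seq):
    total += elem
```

Let's trace through this code step by step.

Initialize: total = 0
Initialize: seq = [4, 9, 6, 9, 7]
Entering loop: for i, elem in enumerate(seq):

After execution: total = 35
35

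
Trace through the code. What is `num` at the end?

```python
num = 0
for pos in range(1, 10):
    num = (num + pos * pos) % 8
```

Let's trace through this code step by step.

Initialize: num = 0
Entering loop: for pos in range(1, 10):

After execution: num = 5
5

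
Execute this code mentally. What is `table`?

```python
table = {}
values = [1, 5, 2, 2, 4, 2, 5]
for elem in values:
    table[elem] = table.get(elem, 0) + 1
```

Let's trace through this code step by step.

Initialize: table = {}
Initialize: values = [1, 5, 2, 2, 4, 2, 5]
Entering loop: for elem in values:

After execution: table = {1: 1, 5: 2, 2: 3, 4: 1}
{1: 1, 5: 2, 2: 3, 4: 1}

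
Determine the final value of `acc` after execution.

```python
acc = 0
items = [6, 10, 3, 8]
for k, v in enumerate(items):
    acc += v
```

Let's trace through this code step by step.

Initialize: acc = 0
Initialize: items = [6, 10, 3, 8]
Entering loop: for k, v in enumerate(items):

After execution: acc = 27
27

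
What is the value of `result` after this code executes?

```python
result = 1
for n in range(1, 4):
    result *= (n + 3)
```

Let's trace through this code step by step.

Initialize: result = 1
Entering loop: for n in range(1, 4):

After execution: result = 120
120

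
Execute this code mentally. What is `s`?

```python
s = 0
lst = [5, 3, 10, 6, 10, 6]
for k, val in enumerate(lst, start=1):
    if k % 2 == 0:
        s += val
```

Let's trace through this code step by step.

Initialize: s = 0
Initialize: lst = [5, 3, 10, 6, 10, 6]
Entering loop: for k, val in enumerate(lst, start=1):

After execution: s = 15
15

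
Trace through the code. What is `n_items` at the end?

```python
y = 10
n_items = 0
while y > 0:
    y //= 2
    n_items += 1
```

Let's trace through this code step by step.

Initialize: y = 10
Initialize: n_items = 0
Entering loop: while y > 0:

After execution: n_items = 4
4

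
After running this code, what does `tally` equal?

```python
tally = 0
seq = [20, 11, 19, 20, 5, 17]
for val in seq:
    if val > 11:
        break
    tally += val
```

Let's trace through this code step by step.

Initialize: tally = 0
Initialize: seq = [20, 11, 19, 20, 5, 17]
Entering loop: for val in seq:

After execution: tally = 0
0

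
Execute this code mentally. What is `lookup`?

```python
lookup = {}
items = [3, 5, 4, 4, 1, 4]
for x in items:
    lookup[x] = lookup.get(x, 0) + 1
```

Let's trace through this code step by step.

Initialize: lookup = {}
Initialize: items = [3, 5, 4, 4, 1, 4]
Entering loop: for x in items:

After execution: lookup = {3: 1, 5: 1, 4: 3, 1: 1}
{3: 1, 5: 1, 4: 3, 1: 1}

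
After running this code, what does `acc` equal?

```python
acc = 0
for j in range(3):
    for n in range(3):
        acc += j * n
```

Let's trace through this code step by step.

Initialize: acc = 0
Entering loop: for j in range(3):

After execution: acc = 9
9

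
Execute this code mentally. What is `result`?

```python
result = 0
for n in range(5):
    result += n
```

Let's trace through this code step by step.

Initialize: result = 0
Entering loop: for n in range(5):

After execution: result = 10
10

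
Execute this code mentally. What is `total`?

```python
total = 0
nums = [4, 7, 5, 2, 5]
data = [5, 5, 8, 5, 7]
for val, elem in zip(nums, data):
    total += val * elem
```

Let's trace through this code step by step.

Initialize: total = 0
Initialize: nums = [4, 7, 5, 2, 5]
Initialize: data = [5, 5, 8, 5, 7]
Entering loop: for val, elem in zip(nums, data):

After execution: total = 140
140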